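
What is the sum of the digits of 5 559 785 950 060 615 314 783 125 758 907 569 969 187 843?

5+5+5+9+7+8+5+9+5+0+0+6+0+6+1+5+3+1+4+7+8+3+1+2+5+7+5+8+9+0+7+5+6+9+9+6+9+1+8+7+8+4+3 = 221

221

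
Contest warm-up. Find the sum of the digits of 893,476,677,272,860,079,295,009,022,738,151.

8+9+3+4+7+6+6+7+7+2+7+2+8+6+0+0+7+9+2+9+5+0+0+9+0+2+2+7+3+8+1+5+1 = 152

152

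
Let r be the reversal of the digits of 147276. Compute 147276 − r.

Reverse of 147276 is 672741.
147276 − 672741 = -525465

-525465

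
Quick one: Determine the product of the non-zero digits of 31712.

3×1×7×1×2 = 42

42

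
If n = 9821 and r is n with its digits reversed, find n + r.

11110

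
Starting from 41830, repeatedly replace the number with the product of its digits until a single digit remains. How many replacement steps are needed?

1

41830 → 0 (1 step)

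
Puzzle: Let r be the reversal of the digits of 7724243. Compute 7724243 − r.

4299966

Reverse of 7724243 is 3424277.
7724243 − 3424277 = 4299966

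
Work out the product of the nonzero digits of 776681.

7×7×6×6×8×1 = 14112

14112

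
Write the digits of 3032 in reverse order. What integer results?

2303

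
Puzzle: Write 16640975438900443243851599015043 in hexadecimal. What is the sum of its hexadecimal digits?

16640975438900443243851599015043 in base 16 is D209E441CCB0664C02D3BF6C83.
Digit sum: 13+2+0+9+14+4+4+1+12+12+11+0+6+6+4+12+0+2+13+3+11+15+6+12+8+3 = 183.

183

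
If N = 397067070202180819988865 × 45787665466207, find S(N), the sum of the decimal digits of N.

397067070202180819988865 × 45787665466207 = 18180774178064385252823567894773785055
Sum of its 38 digits: 186.

186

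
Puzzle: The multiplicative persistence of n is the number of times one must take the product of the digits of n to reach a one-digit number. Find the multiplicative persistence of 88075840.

1

88075840 → 0 (1 step)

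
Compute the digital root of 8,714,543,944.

8+7+1+4+5+4+3+9+4+4 = 49
4+9 = 13
1+3 = 4

4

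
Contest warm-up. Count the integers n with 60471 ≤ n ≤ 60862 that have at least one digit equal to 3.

The integers in [60471, 60862] that have at least one digit equal to 3: 60473, 60483, 60493, 60503, 60513, 60523, …, 60843, 60853.
75 qualify.

75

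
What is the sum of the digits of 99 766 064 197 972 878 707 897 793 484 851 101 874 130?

9+9+7+6+6+0+6+4+1+9+7+9+7+2+8+7+8+7+0+7+8+9+7+7+9+3+4+8+4+8+5+1+1+0+1+8+7+4+1+3+0 = 217

217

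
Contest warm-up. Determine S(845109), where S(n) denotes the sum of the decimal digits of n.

27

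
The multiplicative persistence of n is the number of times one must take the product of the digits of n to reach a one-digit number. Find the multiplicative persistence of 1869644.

4

1869644 → 41472 → 224 → 16 → 6 (4 steps)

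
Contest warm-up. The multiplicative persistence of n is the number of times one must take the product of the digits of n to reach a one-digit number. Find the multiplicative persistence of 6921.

2

6921 → 108 → 0 (2 steps)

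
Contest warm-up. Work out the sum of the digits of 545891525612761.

5+4+5+8+9+1+5+2+5+6+1+2+7+6+1 = 67

67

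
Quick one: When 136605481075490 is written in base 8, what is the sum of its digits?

49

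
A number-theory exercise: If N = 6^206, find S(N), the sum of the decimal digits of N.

711

6^206 = 19913957642173950411583660538699907256194482903259058822541071906796628841067058543673829733082363131480098718413241513393011530261588923628668631456612305862656
Sum of its 161 digits: 711.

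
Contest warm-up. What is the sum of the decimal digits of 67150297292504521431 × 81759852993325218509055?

180

67150297292504521431 × 81759852993325218509055 = 5490198435093254112554446316669636115057705
Sum of its 43 digits: 180.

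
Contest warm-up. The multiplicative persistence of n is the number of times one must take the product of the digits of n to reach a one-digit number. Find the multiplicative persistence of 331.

1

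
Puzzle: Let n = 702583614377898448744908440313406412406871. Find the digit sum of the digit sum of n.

13

First digit sum: 184.
1+8+4 = 13.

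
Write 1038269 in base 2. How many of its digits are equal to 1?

16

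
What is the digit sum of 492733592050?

4+9+2+7+3+3+5+9+2+0+5+0 = 49

49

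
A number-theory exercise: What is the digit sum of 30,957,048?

36

3+0+9+5+7+0+4+8 = 36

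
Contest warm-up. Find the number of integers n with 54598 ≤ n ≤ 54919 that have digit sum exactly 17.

The integers in [54598, 54919] that have digit sum exactly 17: 54602, 54611, 54620, 54701, 54710, 54800.
6 qualify.

6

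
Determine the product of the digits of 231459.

1080

2×3×1×4×5×9 = 1080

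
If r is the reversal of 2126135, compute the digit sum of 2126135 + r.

Reversal of 2126135 is 5316212; 2126135 + 5316212 = 7442347.
Digit sum of 7442347: 7+4+4+2+3+4+7 = 31.

31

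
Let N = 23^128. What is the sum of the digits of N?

23^128 = 2000612648629959995276248258052845981466645169564561504239898419495511098518977028822341921918172867228616152721671788220528789707166046954666106519124223945775690211103892481
Sum of its 175 digits: 808.

808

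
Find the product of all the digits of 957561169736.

9×5×7×5×6×1×1×6×9×7×3×6 = 64297800

64297800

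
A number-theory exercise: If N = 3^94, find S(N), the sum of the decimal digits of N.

3^94 = 706965049015104706497203195837614914543357369
Sum of its 45 digits: 198.

198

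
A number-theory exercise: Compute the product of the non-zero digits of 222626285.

2×2×2×6×2×6×2×8×5 = 46080

46080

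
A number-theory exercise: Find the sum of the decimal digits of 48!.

234

48! = 12413915592536072670862289047373375038521486354677760000000000
Sum of its 62 digits: 234.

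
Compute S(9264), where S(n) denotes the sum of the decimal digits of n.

9+2+6+4 = 21

21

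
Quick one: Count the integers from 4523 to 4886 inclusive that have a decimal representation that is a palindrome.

The integers in [4523, 4886] that have a decimal representation that is a palindrome: 4554, 4664, 4774, 4884.
4 qualify.

4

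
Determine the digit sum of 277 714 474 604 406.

63

2+7+7+7+1+4+4+7+4+6+0+4+4+0+6 = 63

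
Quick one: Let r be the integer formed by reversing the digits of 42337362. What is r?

26373324

Reversing 42337362 gives 26373324.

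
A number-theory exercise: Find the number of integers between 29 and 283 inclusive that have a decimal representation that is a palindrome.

The integers in [29, 283] that have a decimal representation that is a palindrome: 33, 44, 55, 66, 77, 88, …, 272, 282.
26 qualify.

26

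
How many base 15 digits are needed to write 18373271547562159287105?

19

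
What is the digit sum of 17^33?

170

17^33 = 40254497110927943179349807054456171205137
Sum of its 41 digits: 170.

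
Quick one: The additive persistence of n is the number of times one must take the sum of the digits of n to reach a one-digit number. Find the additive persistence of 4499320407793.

2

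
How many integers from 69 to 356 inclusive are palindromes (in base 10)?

The integers in [69, 356] that are palindromes (in base 10): 77, 88, 99, 101, 111, 121, …, 343, 353.
29 qualify.

29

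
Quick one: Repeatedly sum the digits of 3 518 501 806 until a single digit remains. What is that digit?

3+5+1+8+5+0+1+8+0+6 = 37
3+7 = 10
1+0 = 1

1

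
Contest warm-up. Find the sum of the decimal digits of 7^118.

7^118 = 5267065530394883184651384028840252727177370209716317304311848947467915376271784433951441748896850449
Sum of its 100 digits: 457.

457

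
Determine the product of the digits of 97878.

28224

9×7×8×7×8 = 28224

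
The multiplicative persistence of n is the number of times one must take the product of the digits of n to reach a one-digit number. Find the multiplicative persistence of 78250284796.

1

78250284796 → 0 (1 step)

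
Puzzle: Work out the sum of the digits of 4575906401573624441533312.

94

4+5+7+5+9+0+6+4+0+1+5+7+3+6+2+4+4+4+1+5+3+3+3+1+2 = 94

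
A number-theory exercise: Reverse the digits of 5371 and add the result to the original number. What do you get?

Reverse of 5371 is 1735.
5371 + 1735 = 7106

7106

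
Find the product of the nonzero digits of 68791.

6×8×7×9×1 = 3024

3024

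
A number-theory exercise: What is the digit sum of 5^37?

104

5^37 = 72759576141834259033203125
Sum of its 26 digits: 104.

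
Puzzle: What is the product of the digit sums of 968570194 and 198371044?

S(968570194) = 9+6+8+5+7+0+1+9+4 = 49.
S(198371044) = 1+9+8+3+7+1+0+4+4 = 37.
49 · 37 = 1813.

1813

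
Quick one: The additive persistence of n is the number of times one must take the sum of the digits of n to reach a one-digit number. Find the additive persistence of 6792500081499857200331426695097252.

3

6792500081499857200331426695097252 → 146 → 11 → 2 (3 steps)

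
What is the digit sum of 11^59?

257

11^59 = 27680149049219827234040845032752615876276219551518008056540691
Sum of its 62 digits: 257.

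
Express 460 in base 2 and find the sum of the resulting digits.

5

460 in base 2 is 111001100.
Digit sum: 1+1+1+0+0+1+1+0+0 = 5.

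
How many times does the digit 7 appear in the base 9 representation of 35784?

1

35784 in base 9 is 54070.
The digit 7 appears 1 time.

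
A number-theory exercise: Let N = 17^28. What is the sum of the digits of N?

17^28 = 28351092476867700887730107366063041
Sum of its 35 digits: 145.

145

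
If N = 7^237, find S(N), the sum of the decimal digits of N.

892

7^237 = 194193855110317524844646547498001227606644615198051483641878918265018097787678389709240558866202543376205545802576404830891213778462980035895383672382441975168263141761567593548927796106413023100511207
Sum of its 201 digits: 892.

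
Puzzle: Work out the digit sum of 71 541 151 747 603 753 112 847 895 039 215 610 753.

154

7+1+5+4+1+1+5+1+7+4+7+6+0+3+7+5+3+1+1+2+8+4+7+8+9+5+0+3+9+2+1+5+6+1+0+7+5+3 = 154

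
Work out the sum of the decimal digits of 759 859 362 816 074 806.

94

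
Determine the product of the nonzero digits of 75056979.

595350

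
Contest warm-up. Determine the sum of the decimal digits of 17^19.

98

17^19 = 239072435685151324847153
Sum of its 24 digits: 98.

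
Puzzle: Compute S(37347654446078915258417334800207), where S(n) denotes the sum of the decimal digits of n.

3+7+3+4+7+6+5+4+4+4+6+0+7+8+9+1+5+2+5+8+4+1+7+3+3+4+8+0+0+2+0+7 = 137

137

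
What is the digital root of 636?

6+3+6 = 15
1+5 = 6
(Equivalently, 636 mod 9 = 6.)

6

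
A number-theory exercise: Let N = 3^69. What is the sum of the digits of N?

3^69 = 834385168331080533771857328695283
Sum of its 33 digits: 153.

153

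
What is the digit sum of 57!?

270

57! = 40526919504877216755680601905432322134980384796226602145184481280000000000000
Sum of its 77 digits: 270.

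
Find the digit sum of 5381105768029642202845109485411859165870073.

180

5+3+8+1+1+0+5+7+6+8+0+2+9+6+4+2+2+0+2+8+4+5+1+0+9+4+8+5+4+1+1+8+5+9+1+6+5+8+7+0+0+7+3 = 180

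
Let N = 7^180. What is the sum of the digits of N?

586

7^180 = 131113437138048251322711480597803215332101201774990516815131689813892946509380556272605041597969860106905820222554291655201459120130455805408840262508001
Sum of its 153 digits: 586.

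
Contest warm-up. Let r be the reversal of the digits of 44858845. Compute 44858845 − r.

Reverse of 44858845 is 54885844.
44858845 − 54885844 = -10026999

-10026999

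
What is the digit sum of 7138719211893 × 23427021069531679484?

7138719211893 × 23427021069531679484 = 167238925386487896920617156903212
Sum of its 33 digits: 156.

156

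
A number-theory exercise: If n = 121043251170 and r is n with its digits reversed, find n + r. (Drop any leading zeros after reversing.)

192195591291

Reverse of 121043251170 is 71152340121.
121043251170 + 71152340121 = 192195591291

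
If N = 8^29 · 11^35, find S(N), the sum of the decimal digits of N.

292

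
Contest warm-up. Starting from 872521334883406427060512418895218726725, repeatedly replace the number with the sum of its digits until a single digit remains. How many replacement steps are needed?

3

872521334883406427060512418895218726725 → 166 → 13 → 4 (3 steps)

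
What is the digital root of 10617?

6

1+0+6+1+7 = 15
1+5 = 6
(Equivalently, 10617 mod 9 = 6.)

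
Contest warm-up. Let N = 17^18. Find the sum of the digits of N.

91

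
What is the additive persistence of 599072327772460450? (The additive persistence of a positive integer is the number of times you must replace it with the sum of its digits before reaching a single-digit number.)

3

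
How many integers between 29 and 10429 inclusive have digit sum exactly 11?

387

The integers in [29, 10429] that have digit sum exactly 11: 29, 38, 47, 56, 65, 74, …, 10415, 10424.
387 qualify.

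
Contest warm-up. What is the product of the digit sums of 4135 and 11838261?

390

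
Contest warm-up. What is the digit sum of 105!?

105! = 1081396758240290900504101305800329649720646107774902579144176636573226531909905153326984536526808240339776398934872029657993872907813436816097280000000000000000000000000
Sum of its 169 digits: 648.

648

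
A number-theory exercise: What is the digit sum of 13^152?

13^152 = 20863614549707811298598259758409600962555327996258211326302993455270917445196728988080935763451919556070426633961978340864536712607570186265134993454007978331970820202081
Sum of its 170 digits: 781.

781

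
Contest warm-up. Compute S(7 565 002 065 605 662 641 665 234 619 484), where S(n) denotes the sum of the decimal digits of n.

7+5+6+5+0+0+2+0+6+5+6+0+5+6+6+2+6+4+1+6+6+5+2+3+4+6+1+9+4+8+4 = 130

130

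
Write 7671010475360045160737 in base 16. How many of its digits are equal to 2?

7671010475360045160737 in base 16 is 19FD8A7D895A7DED921.
The digit 2 appears 1 time.

1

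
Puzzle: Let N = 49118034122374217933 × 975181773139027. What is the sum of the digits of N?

49118034122374217933 × 975181773139027 = 47899011608560121743322655605571191
Sum of its 35 digits: 140.

140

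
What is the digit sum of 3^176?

378

3^176 = 940461086986004843694934910131056317906479029659199959555574885740211572136210345921
Sum of its 84 digits: 378.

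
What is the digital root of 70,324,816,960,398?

3

7+0+3+2+4+8+1+6+9+6+0+3+9+8 = 66
6+6 = 12
1+2 = 3
(Equivalently, 70,324,816,960,398 mod 9 = 3.)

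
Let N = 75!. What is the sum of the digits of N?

432

75! = 24809140811395398091946477116594033660926243886570122837795894512655842677572867409443815424000000000000000000
Sum of its 110 digits: 432.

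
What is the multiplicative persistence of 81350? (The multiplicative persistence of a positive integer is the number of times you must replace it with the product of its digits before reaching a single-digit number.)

1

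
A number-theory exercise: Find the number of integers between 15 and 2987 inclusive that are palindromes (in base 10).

The integers in [15, 2987] that are palindromes (in base 10): 22, 33, 44, 55, 66, 77, …, 2772, 2882.
117 qualify.

117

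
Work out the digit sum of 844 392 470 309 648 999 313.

105

8+4+4+3+9+2+4+7+0+3+0+9+6+4+8+9+9+9+3+1+3 = 105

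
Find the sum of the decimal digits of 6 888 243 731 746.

6+8+8+8+2+4+3+7+3+1+7+4+6 = 67

67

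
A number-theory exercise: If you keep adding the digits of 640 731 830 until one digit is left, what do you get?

5

6+4+0+7+3+1+8+3+0 = 32
3+2 = 5
(Equivalently, 640 731 830 mod 9 = 5.)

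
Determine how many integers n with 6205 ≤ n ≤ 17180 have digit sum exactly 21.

The integers in [6205, 17180] that have digit sum exactly 21: 6249, 6258, 6267, 6276, 6285, 6294, …, 17166, 17175.
714 qualify.

714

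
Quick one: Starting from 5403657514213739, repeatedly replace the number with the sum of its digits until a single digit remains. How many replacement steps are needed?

5403657514213739 → 65 → 11 → 2 (3 steps)

3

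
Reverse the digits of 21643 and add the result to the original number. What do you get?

Reverse of 21643 is 34612.
21643 + 34612 = 56255

56255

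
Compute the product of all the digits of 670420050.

6×7×0×4×2×0×0×5×0 = 0

0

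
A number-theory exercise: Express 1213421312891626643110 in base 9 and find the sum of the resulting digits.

70

1213421312891626643110 in base 9 is 12072333316013352558034.
Digit sum: 1+2+0+7+2+3+3+3+3+1+6+0+1+3+3+5+2+5+5+8+0+3+4 = 70.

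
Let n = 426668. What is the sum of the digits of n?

32

4+2+6+6+6+8 = 32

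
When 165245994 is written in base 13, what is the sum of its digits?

42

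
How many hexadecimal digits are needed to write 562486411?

8

562486411 in base 16 is 2186DC8B, which has 8 digits.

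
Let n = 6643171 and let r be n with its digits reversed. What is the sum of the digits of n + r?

Reversal of 6643171 is 1713466; 6643171 + 1713466 = 8356637.
Digit sum of 8356637: 8+3+5+6+6+3+7 = 38.

38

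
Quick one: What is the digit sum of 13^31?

184

13^31 = 34059943367449284484947168626829637
Sum of its 35 digits: 184.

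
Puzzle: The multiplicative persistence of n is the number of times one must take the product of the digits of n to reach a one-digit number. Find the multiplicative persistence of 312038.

1

312038 → 0 (1 step)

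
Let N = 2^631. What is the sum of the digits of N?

848

2^631 = 8911016831293350036408538292383381493932086928219843614412485386522021810954448020519360959604241015192660760885926576778688876408936402340337229140082449586429677098359892480630613656731648
Sum of its 190 digits: 848.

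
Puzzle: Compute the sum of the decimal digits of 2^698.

940

2^698 = 1315033975387093376810247470720032166387584950705793464874570225767183038574270205528416634069397112806745742214044554428254858062545950965781953692662970212488805917782111149547915939471080679317823312933945344
Sum of its 211 digits: 940.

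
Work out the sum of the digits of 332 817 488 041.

3+3+2+8+1+7+4+8+8+0+4+1 = 49

49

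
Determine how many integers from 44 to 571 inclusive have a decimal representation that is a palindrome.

The integers in [44, 571] that have a decimal representation that is a palindrome: 44, 55, 66, 77, 88, 99, …, 555, 565.
53 qualify.

53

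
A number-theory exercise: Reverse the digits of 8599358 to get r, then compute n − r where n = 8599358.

Reverse of 8599358 is 8539958.
8599358 − 8539958 = 59400

59400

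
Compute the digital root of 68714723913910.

7

6+8+7+1+4+7+2+3+9+1+3+9+1+0 = 61
6+1 = 7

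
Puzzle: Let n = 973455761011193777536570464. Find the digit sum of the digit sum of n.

First digit sum: 123.
1+2+3 = 6.

6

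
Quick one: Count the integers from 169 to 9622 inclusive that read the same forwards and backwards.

The integers in [169, 9622] that read the same forwards and backwards: 171, 181, 191, 202, 212, 222, …, 9449, 9559.
169 qualify.

169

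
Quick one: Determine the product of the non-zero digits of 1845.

1×8×4×5 = 160

160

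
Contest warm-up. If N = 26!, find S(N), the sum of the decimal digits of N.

26! = 403291461126605635584000000
Sum of its 27 digits: 81.

81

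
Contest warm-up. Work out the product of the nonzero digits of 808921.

1152

8×8×9×2×1 = 1152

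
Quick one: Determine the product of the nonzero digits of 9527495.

113400

9×5×2×7×4×9×5 = 113400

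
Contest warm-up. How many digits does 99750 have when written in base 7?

6

99750 in base 7 is 563550, which has 6 digits.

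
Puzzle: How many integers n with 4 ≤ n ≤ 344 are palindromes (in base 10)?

The integers in [4, 344] that are palindromes (in base 10): 4, 5, 6, 7, 8, 9, …, 333, 343.
40 qualify.

40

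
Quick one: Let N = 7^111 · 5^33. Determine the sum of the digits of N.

530

7^111 · 5^33 = 744547799938164054321676325490366172418710850106932235842534389105117755376827312098709622717346064746379852294921875
Sum of its 117 digits: 530.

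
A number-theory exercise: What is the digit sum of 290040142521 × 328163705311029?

126

290040142521 × 328163705311029 = 95180647858630295793164109
Sum of its 26 digits: 126.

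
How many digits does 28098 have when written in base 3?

28098 in base 3 is 1102112200, which has 10 digits.

10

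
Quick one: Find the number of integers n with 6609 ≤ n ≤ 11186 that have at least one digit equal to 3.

The integers in [6609, 11186] that have at least one digit equal to 3: 6613, 6623, 6630, 6631, 6632, 6633, …, 11173, 11183.
1196 qualify.

1196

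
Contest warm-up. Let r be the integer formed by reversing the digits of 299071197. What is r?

791170992

Reversing 299071197 gives 791170992.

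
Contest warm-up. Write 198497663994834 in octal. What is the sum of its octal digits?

50

198497663994834 in base 8 is 5510412660045722.
Digit sum: 5+5+1+0+4+1+2+6+6+0+0+4+5+7+2+2 = 50.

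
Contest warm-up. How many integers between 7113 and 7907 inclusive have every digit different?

The integers in [7113, 7907] that have every digit different: 7120, 7123, 7124, 7125, 7126, 7128, …, 7905, 7906.
391 qualify.

391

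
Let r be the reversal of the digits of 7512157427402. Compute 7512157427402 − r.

5464909915245

Reverse of 7512157427402 is 2047247512157.
7512157427402 − 2047247512157 = 5464909915245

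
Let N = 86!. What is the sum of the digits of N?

495

86! = 24227095383672732381765523203441259715284870552429381750838764496720162249742450276789464634901319465571660595200000000000000000000
Sum of its 131 digits: 495.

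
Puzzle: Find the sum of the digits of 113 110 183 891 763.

53

1+1+3+1+1+0+1+8+3+8+9+1+7+6+3 = 53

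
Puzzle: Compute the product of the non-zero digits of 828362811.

36864

8×2×8×3×6×2×8×1×1 = 36864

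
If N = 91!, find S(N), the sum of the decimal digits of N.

594

91! = 135200152767840296255166568759495142147586866476906677791741734597153670771559994765685283954750449427751168336768008192000000000000000000000
Sum of its 141 digits: 594.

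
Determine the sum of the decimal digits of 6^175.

6^175 = 15013046064207700440850486470079202884937002535472284172296769084212558761610464838598137095374018566479537904887349601354843846529253376
Sum of its 137 digits: 603.

603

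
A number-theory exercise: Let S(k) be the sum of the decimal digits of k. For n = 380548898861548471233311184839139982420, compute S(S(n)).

10

First digit sum: 181.
1+8+1 = 10.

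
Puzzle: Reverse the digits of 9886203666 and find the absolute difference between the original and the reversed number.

3223176777

Reverse of 9886203666 is 6663026889.
|9886203666 − 6663026889| = 3223176777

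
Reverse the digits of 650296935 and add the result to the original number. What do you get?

1189988991

Reverse of 650296935 is 539692056.
650296935 + 539692056 = 1189988991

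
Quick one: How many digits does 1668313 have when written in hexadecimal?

1668313 in base 16 is 1974D9, which has 6 digits.

6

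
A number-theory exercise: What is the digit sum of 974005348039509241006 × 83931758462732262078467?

185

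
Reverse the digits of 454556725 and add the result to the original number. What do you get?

982212179

Reverse of 454556725 is 527655454.
454556725 + 527655454 = 982212179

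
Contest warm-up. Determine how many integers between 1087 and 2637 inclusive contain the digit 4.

The integers in [1087, 2637] that contain the digit 4: 1094, 1104, 1114, 1124, 1134, 1140, …, 2624, 2634.
452 qualify.

452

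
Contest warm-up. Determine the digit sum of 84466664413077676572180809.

8+4+4+6+6+6+6+4+4+1+3+0+7+7+6+7+6+5+7+2+1+8+0+8+0+9 = 125

125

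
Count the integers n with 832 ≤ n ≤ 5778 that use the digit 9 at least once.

The integers in [832, 5778] that use the digit 9 at least once: 839, 849, 859, 869, 879, 889, …, 5759, 5769.
1340 qualify.

1340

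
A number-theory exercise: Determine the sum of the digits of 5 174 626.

5+1+7+4+6+2+6 = 31

31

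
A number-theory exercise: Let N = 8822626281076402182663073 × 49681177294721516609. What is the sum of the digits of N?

8822626281076402182663073 × 49681177294721516609 = 438318460475226285393329229352619721020479457
Sum of its 45 digits: 194.

194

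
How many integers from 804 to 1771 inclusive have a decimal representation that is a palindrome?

The integers in [804, 1771] that have a decimal representation that is a palindrome: 808, 818, 828, 838, 848, 858, …, 1661, 1771.
28 qualify.

28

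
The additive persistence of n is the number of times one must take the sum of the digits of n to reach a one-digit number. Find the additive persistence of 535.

535 → 13 → 4 (2 steps)

2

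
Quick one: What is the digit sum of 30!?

30! = 265252859812191058636308480000000
Sum of its 33 digits: 117.

117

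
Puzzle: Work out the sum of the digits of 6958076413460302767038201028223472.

128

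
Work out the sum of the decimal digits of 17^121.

674

17^121 = 76616002180346738267545237938536185201887900404800455820901373761063296965386288916093101577411852564605287178657660685771591824293029690436977763217
Sum of its 149 digits: 674.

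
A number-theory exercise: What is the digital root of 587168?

8

5+8+7+1+6+8 = 35
3+5 = 8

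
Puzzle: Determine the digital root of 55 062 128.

2

5+5+0+6+2+1+2+8 = 29
2+9 = 11
1+1 = 2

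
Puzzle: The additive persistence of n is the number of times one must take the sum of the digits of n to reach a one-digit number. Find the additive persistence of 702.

702 → 9 (1 step)

1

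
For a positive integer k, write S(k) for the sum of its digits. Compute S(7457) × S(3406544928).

1035

S(7457) = 7+4+5+7 = 23.
S(3406544928) = 3+4+0+6+5+4+4+9+2+8 = 45.
23 · 45 = 1035.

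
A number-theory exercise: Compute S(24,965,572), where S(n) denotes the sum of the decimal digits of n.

40

2+4+9+6+5+5+7+2 = 40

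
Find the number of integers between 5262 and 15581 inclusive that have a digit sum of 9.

178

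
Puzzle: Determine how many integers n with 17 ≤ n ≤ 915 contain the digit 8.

The integers in [17, 915] that contain the digit 8: 18, 28, 38, 48, 58, 68, …, 899, 908.
252 qualify.

252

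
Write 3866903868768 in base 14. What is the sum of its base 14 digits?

3866903868768 in base 14 is D52329A673A.
Digit sum: 13+5+2+3+2+9+10+6+7+3+10 = 70.

70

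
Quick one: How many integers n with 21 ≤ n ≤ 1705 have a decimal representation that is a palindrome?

105

The integers in [21, 1705] that have a decimal representation that is a palindrome: 22, 33, 44, 55, 66, 77, …, 1551, 1661.
105 qualify.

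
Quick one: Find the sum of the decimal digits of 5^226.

733

5^226 = 92730153767185534643293381538690987834189119468944775061325976472939533502390733974932802068080210938408472978400028975676239184622318134643137454986572265625
Sum of its 158 digits: 733.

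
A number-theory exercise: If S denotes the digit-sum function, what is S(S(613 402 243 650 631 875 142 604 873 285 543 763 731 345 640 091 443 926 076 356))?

First digit sum: 242.
2+4+2 = 8.

8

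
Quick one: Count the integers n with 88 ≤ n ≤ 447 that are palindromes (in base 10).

37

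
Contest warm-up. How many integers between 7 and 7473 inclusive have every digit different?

The integers in [7, 7473] that have every digit different: 7, 8, 9, 10, 12, 13, …, 7468, 7469.
4022 qualify.

4022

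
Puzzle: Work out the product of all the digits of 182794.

1×8×2×7×9×4 = 4032

4032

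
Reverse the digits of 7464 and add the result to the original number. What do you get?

Reverse of 7464 is 4647.
7464 + 4647 = 12111

12111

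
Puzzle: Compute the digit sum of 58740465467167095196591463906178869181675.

5+8+7+4+0+4+6+5+4+6+7+1+6+7+0+9+5+1+9+6+5+9+1+4+6+3+9+0+6+1+7+8+8+6+9+1+8+1+6+7+5 = 210

210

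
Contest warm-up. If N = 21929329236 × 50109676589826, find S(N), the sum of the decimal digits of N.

135

21929329236 × 50109676589826 = 1098871595847776081952936
Sum of its 25 digits: 135.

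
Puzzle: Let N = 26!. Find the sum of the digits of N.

26! = 403291461126605635584000000
Sum of its 27 digits: 81.

81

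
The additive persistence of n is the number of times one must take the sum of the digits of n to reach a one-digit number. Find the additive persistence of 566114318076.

3

566114318076 → 48 → 12 → 3 (3 steps)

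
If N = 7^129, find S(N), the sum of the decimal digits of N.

7^129 = 10414709530383281871372188772188914992326497020083592649289488135604711207963106997583302933500433141279257607
Sum of its 110 digits: 478.

478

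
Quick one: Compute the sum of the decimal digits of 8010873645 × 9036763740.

81

8010873645 × 9036763740 = 72392372480857632300
Sum of its 20 digits: 81.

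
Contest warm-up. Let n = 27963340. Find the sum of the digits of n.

2+7+9+6+3+3+4+0 = 34

34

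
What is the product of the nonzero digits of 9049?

9×4×9 = 324

324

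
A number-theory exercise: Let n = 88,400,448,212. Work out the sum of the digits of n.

41

8+8+4+0+0+4+4+8+2+1+2 = 41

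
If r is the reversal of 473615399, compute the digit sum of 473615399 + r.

40

Reversal of 473615399 is 993516374; 473615399 + 993516374 = 1467131773.
Digit sum of 1467131773: 1+4+6+7+1+3+1+7+7+3 = 40.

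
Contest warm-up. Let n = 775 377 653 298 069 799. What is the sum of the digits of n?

7+7+5+3+7+7+6+5+3+2+9+8+0+6+9+7+9+9 = 109

109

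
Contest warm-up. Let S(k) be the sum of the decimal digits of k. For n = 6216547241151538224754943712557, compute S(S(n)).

First digit sum: 128.
1+2+8 = 11.

11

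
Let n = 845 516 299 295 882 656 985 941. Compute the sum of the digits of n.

136

8+4+5+5+1+6+2+9+9+2+9+5+8+8+2+6+5+6+9+8+5+9+4+1 = 136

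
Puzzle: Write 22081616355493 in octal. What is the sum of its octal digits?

44

22081616355493 in base 8 is 501250671420245.
Digit sum: 5+0+1+2+5+0+6+7+1+4+2+0+2+4+5 = 44.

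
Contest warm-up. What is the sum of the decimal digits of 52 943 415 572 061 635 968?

91

5+2+9+4+3+4+1+5+5+7+2+0+6+1+6+3+5+9+6+8 = 91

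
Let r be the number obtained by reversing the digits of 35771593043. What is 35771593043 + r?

69811110796

Reverse of 35771593043 is 34039517753.
35771593043 + 34039517753 = 69811110796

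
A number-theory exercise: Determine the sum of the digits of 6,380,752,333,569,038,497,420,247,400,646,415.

140

6+3+8+0+7+5+2+3+3+3+5+6+9+0+3+8+4+9+7+4+2+0+2+4+7+4+0+0+6+4+6+4+1+5 = 140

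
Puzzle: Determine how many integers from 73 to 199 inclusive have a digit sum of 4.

4

The integers in [73, 199] that have a digit sum of 4: 103, 112, 121, 130.
4 qualify.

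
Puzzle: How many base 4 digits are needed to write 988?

988 in base 4 is 33130, which has 5 digits.

5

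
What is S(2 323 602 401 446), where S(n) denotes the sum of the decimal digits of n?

37

2+3+2+3+6+0+2+4+0+1+4+4+6 = 37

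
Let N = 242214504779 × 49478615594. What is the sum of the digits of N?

242214504779 × 49478615594 = 11984438373251216923726
Sum of its 23 digits: 97.

97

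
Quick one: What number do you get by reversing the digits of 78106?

Reversing 78106 gives 60187.

60187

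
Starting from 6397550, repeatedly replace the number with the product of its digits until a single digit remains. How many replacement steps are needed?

1

6397550 → 0 (1 step)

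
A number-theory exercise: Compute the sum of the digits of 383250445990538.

68

3+8+3+2+5+0+4+4+5+9+9+0+5+3+8 = 68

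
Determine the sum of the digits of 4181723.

26

4+1+8+1+7+2+3 = 26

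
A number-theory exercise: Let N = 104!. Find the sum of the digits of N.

104! = 10299016745145627623848583864765044283053772454999072182325491776887871732475287174542709871683888003235965704141638377695179741979175588724736000000000000000000000000
Sum of its 167 digits: 702.

702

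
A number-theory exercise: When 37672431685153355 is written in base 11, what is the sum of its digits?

37672431685153355 in base 11 is 9022663613001312.
Digit sum: 9+0+2+2+6+6+3+6+1+3+0+0+1+3+1+2 = 45.

45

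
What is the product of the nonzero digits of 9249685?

9×2×4×9×6×8×5 = 155520

155520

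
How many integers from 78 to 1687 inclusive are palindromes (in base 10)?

99

The integers in [78, 1687] that are palindromes (in base 10): 88, 99, 101, 111, 121, 131, …, 1551, 1661.
99 qualify.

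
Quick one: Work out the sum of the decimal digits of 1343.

1+3+4+3 = 11

11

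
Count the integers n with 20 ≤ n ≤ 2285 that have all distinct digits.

The integers in [20, 2285] that have all distinct digits: 20, 21, 23, 24, 25, 26, …, 2197, 2198.
1336 qualify.

1336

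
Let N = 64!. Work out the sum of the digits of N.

324

64! = 126886932185884164103433389335161480802865516174545192198801894375214704230400000000000000
Sum of its 90 digits: 324.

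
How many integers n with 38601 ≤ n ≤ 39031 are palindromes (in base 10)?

4

The integers in [38601, 39031] that are palindromes (in base 10): 38683, 38783, 38883, 38983.
4 qualify.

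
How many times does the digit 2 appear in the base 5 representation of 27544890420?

27544890420 in base 5 is 422402442443140.
The digit 2 appears 4 times.

4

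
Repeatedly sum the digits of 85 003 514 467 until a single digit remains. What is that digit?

8+5+0+0+3+5+1+4+4+6+7 = 43
4+3 = 7

7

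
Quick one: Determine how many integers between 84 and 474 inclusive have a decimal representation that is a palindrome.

40

The integers in [84, 474] that have a decimal representation that is a palindrome: 88, 99, 101, 111, 121, 131, …, 464, 474.
40 qualify.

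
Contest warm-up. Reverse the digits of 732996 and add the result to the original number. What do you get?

Reverse of 732996 is 699237.
732996 + 699237 = 1432233

1432233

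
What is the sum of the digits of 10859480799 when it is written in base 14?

10859480799 in base 14 is 750372A3D.
Digit sum: 7+5+0+3+7+2+10+3+13 = 50.

50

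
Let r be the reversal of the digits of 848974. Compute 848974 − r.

369126

Reverse of 848974 is 479848.
848974 − 479848 = 369126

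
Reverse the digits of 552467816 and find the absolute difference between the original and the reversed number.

66296439

Reverse of 552467816 is 618764255.
|552467816 − 618764255| = 66296439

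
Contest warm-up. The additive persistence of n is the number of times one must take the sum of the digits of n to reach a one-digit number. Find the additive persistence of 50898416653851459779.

2

50898416653851459779 → 110 → 2 (2 steps)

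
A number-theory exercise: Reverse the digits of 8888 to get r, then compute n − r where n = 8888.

Reverse of 8888 is 8888.
8888 − 8888 = 0

0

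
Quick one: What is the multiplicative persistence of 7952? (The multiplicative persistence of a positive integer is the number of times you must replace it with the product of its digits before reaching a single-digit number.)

7952 → 630 → 0 (2 steps)

2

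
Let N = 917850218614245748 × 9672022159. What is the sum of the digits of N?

917850218614245748 × 9672022159 = 8877467653079979147727529932
Sum of its 28 digits: 160.

160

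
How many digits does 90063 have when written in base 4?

9

90063 in base 4 is 111333033, which has 9 digits.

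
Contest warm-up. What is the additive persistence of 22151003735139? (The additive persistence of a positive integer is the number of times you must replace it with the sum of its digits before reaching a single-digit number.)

22151003735139 → 42 → 6 (2 steps)

2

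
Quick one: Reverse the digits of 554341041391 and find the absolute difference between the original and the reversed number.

361200897936

Reverse of 554341041391 is 193140143455.
|554341041391 − 193140143455| = 361200897936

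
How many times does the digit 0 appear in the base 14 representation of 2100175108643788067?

2100175108643788067 in base 14 is D70016189DB8CC83.
The digit 0 appears 2 times.

2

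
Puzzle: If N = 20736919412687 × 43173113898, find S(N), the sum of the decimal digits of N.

123

20736919412687 × 43173113898 = 895277383697583117223926
Sum of its 24 digits: 123.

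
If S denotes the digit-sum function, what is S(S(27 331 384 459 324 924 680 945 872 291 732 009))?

11

First digit sum: 155.
1+5+5 = 11.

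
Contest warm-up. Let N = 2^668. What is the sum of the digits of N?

2^668 = 1224720827664335609236962600350409901130557945655466490308353887654080091579137561403602952202220552420938147431280980285494456125931768646260680344573194358953094033321469230156313571586348749061881856
Sum of its 202 digits: 850.

850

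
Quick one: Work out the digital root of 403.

7

4+0+3 = 7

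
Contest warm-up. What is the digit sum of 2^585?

2^585 = 126633165554229521438977290762059361297987250739820462036000284719563379254544315991201997343356439034674007770120263341747898897565056619503383631412169301973302667340133957632
Sum of its 177 digits: 764.

764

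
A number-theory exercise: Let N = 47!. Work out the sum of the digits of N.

47! = 258623241511168180642964355153611979969197632389120000000000
Sum of its 60 digits: 225.

225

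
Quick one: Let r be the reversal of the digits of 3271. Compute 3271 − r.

1548

Reverse of 3271 is 1723.
3271 − 1723 = 1548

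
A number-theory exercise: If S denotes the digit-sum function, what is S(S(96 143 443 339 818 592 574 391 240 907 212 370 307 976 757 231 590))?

First digit sum: 219.
2+1+9 = 12.

12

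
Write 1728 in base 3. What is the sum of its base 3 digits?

4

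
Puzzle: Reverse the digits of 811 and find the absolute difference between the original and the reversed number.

Reverse of 811 is 118.
|811 − 118| = 693

693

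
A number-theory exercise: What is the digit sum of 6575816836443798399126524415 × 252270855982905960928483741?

6575816836443798399126524415 × 252270855982905960928483741 = 1658886942116481748109773235322467540459819921167036515
Sum of its 55 digits: 249.

249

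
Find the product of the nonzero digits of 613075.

630

6×1×3×7×5 = 630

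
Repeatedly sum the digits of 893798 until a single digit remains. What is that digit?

8+9+3+7+9+8 = 44
4+4 = 8

8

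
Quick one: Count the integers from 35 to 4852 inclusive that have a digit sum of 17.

350

The integers in [35, 4852] that have a digit sum of 17: 89, 98, 179, 188, 197, 269, …, 4841, 4850.
350 qualify.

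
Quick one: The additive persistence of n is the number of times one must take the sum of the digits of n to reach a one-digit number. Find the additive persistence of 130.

130 → 4 (1 step)

1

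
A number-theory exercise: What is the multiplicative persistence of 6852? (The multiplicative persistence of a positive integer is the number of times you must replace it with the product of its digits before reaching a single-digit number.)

2

6852 → 480 → 0 (2 steps)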